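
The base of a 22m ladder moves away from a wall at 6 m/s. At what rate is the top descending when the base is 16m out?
16√57/19 ≈ 6.358 m/s

x² + y² = 22²
2x·dx/dt + 2y·dy/dt = 0
dy/dt = -x/y · dx/dt = -16/(2√57) · 6 = -16√57/19 m/s
The top is descending at 16√57/19 ≈ 6.358 m/s.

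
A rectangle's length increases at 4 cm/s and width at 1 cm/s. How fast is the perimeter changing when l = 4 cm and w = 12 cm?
10 cm/s

P = 2(l + w)
dP/dt = 2(dl/dt + dw/dt) = 2(4 + 1) = 10 cm/s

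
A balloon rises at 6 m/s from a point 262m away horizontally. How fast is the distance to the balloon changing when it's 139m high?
834√87965/87965 ≈ 2.812 m/s

z² = 262² + y²
z = √(262² + 139²) = √87965
dz/dt = y/z · dy/dt = 139/√87965 · 6 = 834√87965/87965 ≈ 2.812 m/s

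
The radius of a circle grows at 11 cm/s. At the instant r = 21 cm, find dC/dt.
22π cm/s

C = 2πr
dC/dt = 2π · dr/dt = 2π · 11 = 22π cm/s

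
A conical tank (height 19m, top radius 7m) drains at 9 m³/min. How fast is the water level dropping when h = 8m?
3249/(3136π) ≈ 0.3298 m/min

r/h = 7/19, so r = (7/19)h
V = (1/3)πr²h = (1/3)π((7/19)h)²h = (49/1083)πh³
dV/dh = (49/361)πh²
dh/dt = (dV/dt)/(dV/dh) = -9/((49/361)π·8²) = -3249/(3136π) m/min
The level is dropping at 3249/(3136π) ≈ 0.3298 m/min.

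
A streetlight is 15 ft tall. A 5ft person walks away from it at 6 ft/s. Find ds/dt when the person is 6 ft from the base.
3 ft/s

By similar triangles: 15/(x+s) = 5/s
Solving: s = 5x/10
ds/dt = 5/10 · dx/dt = 1/2 · 6 = 3 ft/s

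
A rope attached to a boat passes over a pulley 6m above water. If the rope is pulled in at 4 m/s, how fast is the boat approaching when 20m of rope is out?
40√91/91 ≈ 4.193 m/s

rope² = x² + 6²
x = √(20² - 6²) = 2√91
dx/dt = (rope/x) · d(rope)/dt = (20/(2√91)) · (-4) = -40√91/91 m/s
The boat approaches at 40√91/91 ≈ 4.193 m/s.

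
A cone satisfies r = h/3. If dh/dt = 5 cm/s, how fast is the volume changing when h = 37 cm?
6845π/9 cm³/s

V = (1/3)π(h/3)²h = πh³/27
dV/dt = πh²/9 · 5
At h = 37: dV/dt = 6845π/9 cm³/s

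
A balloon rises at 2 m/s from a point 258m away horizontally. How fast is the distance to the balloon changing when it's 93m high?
62√8357/8357 ≈ 0.6782 m/s

z² = 258² + y²
z = √(258² + 93²) = 3√8357
dz/dt = y/z · dy/dt = 93/(3√8357) · 2 = 62√8357/8357 ≈ 0.6782 m/s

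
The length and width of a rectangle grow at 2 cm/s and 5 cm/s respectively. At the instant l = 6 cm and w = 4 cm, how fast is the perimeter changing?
14 cm/s

P = 2(l + w)
dP/dt = 2(dl/dt + dw/dt) = 2(2 + 5) = 14 cm/s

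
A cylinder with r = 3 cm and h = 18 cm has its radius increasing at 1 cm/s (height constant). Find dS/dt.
48π cm²/s

S = 2πrh + 2πr² (lateral + bases)
dS/dt = (2πh + 4πr)·dr/dt = (2π·18 + 4π·3)·1
= 48π cm²/s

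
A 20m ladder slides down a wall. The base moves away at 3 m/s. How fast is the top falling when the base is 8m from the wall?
2√21/7 ≈ 1.309 m/s

x² + y² = 20²
2x·dx/dt + 2y·dy/dt = 0
dy/dt = -x/y · dx/dt = -8/(4√21) · 3 = -2√21/7 m/s
The top is descending at 2√21/7 ≈ 1.309 m/s.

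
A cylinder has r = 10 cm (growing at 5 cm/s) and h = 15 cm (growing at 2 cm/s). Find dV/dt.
1700π cm³/s

V = πr²h
dV/dt = 2πrh·dr/dt + πr²·dh/dt
= 2π(10)(15)(5) + π(10)²(2)
= 1700π cm³/s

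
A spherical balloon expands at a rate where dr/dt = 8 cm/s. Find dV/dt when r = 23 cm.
16928π cm³/s

V = (4/3)πr³
dV/dt = dV/dr · dr/dt = 4πr² · 8
At r = 23: dV/dt = 16928π cm³/s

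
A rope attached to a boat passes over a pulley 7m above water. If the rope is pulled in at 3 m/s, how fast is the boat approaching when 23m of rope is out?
23√30/40 ≈ 3.149 m/s

rope² = x² + 7²
x = √(23² - 7²) = 4√30
dx/dt = (rope/x) · d(rope)/dt = (23/(4√30)) · (-3) = -23√30/40 m/s
The boat approaches at 23√30/40 ≈ 3.149 m/s.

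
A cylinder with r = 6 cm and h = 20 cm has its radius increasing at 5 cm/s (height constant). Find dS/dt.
320π cm²/s

S = 2πrh + 2πr² (lateral + bases)
dS/dt = (2πh + 4πr)·dr/dt = (2π·20 + 4π·6)·5
= 320π cm²/s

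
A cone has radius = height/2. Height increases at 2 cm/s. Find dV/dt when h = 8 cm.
32π cm³/s

V = (1/3)π(h/2)²h = πh³/12
dV/dt = πh²/4 · 2
At h = 8: dV/dt = 32π cm³/s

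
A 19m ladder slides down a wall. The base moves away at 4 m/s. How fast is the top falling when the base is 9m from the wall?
9√70/35 ≈ 2.151 m/s

x² + y² = 19²
2x·dx/dt + 2y·dy/dt = 0
dy/dt = -x/y · dx/dt = -9/(2√70) · 4 = -9√70/35 m/s
The top is descending at 9√70/35 ≈ 2.151 m/s.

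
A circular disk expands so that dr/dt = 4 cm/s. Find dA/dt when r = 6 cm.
48π cm²/s

A = πr²
dA/dt = 2πr · dr/dt = 2π(6)(4) = 48π cm²/s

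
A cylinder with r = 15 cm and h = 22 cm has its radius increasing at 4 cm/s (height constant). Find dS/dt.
416π cm²/s

S = 2πrh + 2πr² (lateral + bases)
dS/dt = (2πh + 4πr)·dr/dt = (2π·22 + 4π·15)·4
= 416π cm²/s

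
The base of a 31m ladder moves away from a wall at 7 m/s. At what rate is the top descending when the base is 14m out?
98√85/255 ≈ 3.543 m/s

x² + y² = 31²
2x·dx/dt + 2y·dy/dt = 0
dy/dt = -x/y · dx/dt = -14/(3√85) · 7 = -98√85/255 m/s
The top is descending at 98√85/255 ≈ 3.543 m/s.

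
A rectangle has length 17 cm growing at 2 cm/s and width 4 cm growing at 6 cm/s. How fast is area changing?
110 cm²/s

A = lw
dA/dt = w·dl/dt + l·dw/dt = 4·2 + 17·6 = 110 cm²/s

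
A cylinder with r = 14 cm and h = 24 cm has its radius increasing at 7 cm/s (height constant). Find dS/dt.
728π cm²/s

S = 2πrh + 2πr² (lateral + bases)
dS/dt = (2πh + 4πr)·dr/dt = (2π·24 + 4π·14)·7
= 728π cm²/s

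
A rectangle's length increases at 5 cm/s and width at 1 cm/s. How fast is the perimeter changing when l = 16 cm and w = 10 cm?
12 cm/s

P = 2(l + w)
dP/dt = 2(dl/dt + dw/dt) = 2(5 + 1) = 12 cm/s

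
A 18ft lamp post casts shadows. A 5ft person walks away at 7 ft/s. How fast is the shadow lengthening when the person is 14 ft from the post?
35/13 ft/s

By similar triangles: 18/(x+s) = 5/s
Solving: s = 5x/13
ds/dt = 5/13 · dx/dt = 5/13 · 7 = 35/13 ft/s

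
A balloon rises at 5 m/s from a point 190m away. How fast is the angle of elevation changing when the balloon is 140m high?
0.017056 rad/s

tan(θ) = y/190
sec²(θ) · dθ/dt = (1/190) · dy/dt
dθ/dt = cos²(θ)/190 · 5 = 190/(190² + 140²) · 5
dθ/dt = 0.017056 rad/s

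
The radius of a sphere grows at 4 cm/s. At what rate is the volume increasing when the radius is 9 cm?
1296π cm³/s

V = (4/3)πr³
dV/dt = dV/dr · dr/dt = 4πr² · 4
At r = 9: dV/dt = 1296π cm³/s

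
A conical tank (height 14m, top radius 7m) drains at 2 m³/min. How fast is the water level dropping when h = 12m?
1/(18π) ≈ 0.01768 m/min

r/h = 7/14, so r = (1/2)h
V = (1/3)πr²h = (1/3)π((1/2)h)²h = (1/12)πh³
dV/dh = (1/4)πh²
dh/dt = (dV/dt)/(dV/dh) = -2/((1/4)π·12²) = -1/(18π) m/min
The level is dropping at 1/(18π) ≈ 0.01768 m/min.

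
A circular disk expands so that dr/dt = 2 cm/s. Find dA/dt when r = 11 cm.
44π cm²/s

A = πr²
dA/dt = 2πr · dr/dt = 2π(11)(2) = 44π cm²/s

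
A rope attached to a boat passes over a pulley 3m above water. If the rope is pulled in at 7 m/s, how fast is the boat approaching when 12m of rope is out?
28√15/15 ≈ 7.23 m/s

rope² = x² + 3²
x = √(12² - 3²) = 3√15
dx/dt = (rope/x) · d(rope)/dt = (12/(3√15)) · (-7) = -28√15/15 m/s
The boat approaches at 28√15/15 ≈ 7.23 m/s.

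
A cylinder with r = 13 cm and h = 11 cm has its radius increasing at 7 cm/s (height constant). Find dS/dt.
518π cm²/s

S = 2πrh + 2πr² (lateral + bases)
dS/dt = (2πh + 4πr)·dr/dt = (2π·11 + 4π·13)·7
= 518π cm²/s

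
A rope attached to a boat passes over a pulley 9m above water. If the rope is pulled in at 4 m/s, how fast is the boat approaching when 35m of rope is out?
35√286/143 ≈ 4.139 m/s

rope² = x² + 9²
x = √(35² - 9²) = 2√286
dx/dt = (rope/x) · d(rope)/dt = (35/(2√286)) · (-4) = -35√286/143 m/s
The boat approaches at 35√286/143 ≈ 4.139 m/s.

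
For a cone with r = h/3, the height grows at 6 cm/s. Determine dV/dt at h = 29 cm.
1682π/3 cm³/s

V = (1/3)π(h/3)²h = πh³/27
dV/dt = πh²/9 · 6
At h = 29: dV/dt = 1682π/3 cm³/s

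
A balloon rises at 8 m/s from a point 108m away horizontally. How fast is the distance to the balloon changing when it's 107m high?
856√23113/23113 ≈ 5.63 m/s

z² = 108² + y²
z = √(108² + 107²) = √23113
dz/dt = y/z · dy/dt = 107/√23113 · 8 = 856√23113/23113 ≈ 5.63 m/s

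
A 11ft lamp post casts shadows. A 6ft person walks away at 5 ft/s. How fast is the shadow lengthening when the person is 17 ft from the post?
6 ft/s

By similar triangles: 11/(x+s) = 6/s
Solving: s = 6x/5
ds/dt = 6/5 · dx/dt = 6/5 · 5 = 6 ft/s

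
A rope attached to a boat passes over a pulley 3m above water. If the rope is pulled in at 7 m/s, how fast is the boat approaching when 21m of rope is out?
49√3/12 ≈ 7.073 m/s

rope² = x² + 3²
x = √(21² - 3²) = 12√3
dx/dt = (rope/x) · d(rope)/dt = (21/(12√3)) · (-7) = -49√3/12 m/s
The boat approaches at 49√3/12 ≈ 7.073 m/s.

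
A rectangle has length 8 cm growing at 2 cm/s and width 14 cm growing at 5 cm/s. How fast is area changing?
68 cm²/s

A = lw
dA/dt = w·dl/dt + l·dw/dt = 14·2 + 8·5 = 68 cm²/s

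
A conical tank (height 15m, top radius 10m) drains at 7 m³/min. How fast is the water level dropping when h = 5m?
63/(100π) ≈ 0.2005 m/min

r/h = 10/15, so r = (2/3)h
V = (1/3)πr²h = (1/3)π((2/3)h)²h = (4/27)πh³
dV/dh = (4/9)πh²
dh/dt = (dV/dt)/(dV/dh) = -7/((4/9)π·5²) = -63/(100π) m/min
The level is dropping at 63/(100π) ≈ 0.2005 m/min.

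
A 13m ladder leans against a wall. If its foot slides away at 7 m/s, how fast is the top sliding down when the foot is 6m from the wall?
6√133/19 ≈ 3.642 m/s

x² + y² = 13²
2x·dx/dt + 2y·dy/dt = 0
dy/dt = -x/y · dx/dt = -6/√133 · 7 = -6√133/19 m/s
The top is descending at 6√133/19 ≈ 3.642 m/s.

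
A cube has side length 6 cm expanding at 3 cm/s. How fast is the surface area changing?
216 cm²/s

A = 6s²
dA/dt = 12s · ds/dt = 12·6·3 = 216 cm²/s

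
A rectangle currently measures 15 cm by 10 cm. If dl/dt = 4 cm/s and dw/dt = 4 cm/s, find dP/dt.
16 cm/s

P = 2(l + w)
dP/dt = 2(dl/dt + dw/dt) = 2(4 + 4) = 16 cm/s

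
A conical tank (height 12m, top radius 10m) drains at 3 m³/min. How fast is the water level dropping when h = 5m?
108/(625π) ≈ 0.055 m/min

r/h = 10/12, so r = (5/6)h
V = (1/3)πr²h = (1/3)π((5/6)h)²h = (25/108)πh³
dV/dh = (25/36)πh²
dh/dt = (dV/dt)/(dV/dh) = -3/((25/36)π·5²) = -108/(625π) m/min
The level is dropping at 108/(625π) ≈ 0.055 m/min.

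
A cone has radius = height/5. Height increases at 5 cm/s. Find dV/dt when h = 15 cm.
45π cm³/s

V = (1/3)π(h/5)²h = πh³/75
dV/dt = πh²/25 · 5
At h = 15: dV/dt = 45π cm³/s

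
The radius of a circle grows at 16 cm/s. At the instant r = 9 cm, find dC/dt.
32π cm/s

C = 2πr
dC/dt = 2π · dr/dt = 2π · 16 = 32π cm/s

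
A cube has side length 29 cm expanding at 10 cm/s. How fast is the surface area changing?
3480 cm²/s

A = 6s²
dA/dt = 12s · ds/dt = 12·29·10 = 3480 cm²/s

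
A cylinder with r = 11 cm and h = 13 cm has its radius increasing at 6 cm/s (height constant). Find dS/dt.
420π cm²/s

S = 2πrh + 2πr² (lateral + bases)
dS/dt = (2πh + 4πr)·dr/dt = (2π·13 + 4π·11)·6
= 420π cm²/s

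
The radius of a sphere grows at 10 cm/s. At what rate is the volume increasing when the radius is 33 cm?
43560π cm³/s

V = (4/3)πr³
dV/dt = dV/dr · dr/dt = 4πr² · 10
At r = 33: dV/dt = 43560π cm³/s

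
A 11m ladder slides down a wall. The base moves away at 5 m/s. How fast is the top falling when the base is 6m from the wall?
6√85/17 ≈ 3.254 m/s

x² + y² = 11²
2x·dx/dt + 2y·dy/dt = 0
dy/dt = -x/y · dx/dt = -6/√85 · 5 = -6√85/17 m/s
The top is descending at 6√85/17 ≈ 3.254 m/s.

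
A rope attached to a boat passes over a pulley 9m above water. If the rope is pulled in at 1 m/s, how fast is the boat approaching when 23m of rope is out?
23√7/56 ≈ 1.087 m/s

rope² = x² + 9²
x = √(23² - 9²) = 8√7
dx/dt = (rope/x) · d(rope)/dt = (23/(8√7)) · (-1) = -23√7/56 m/s
The boat approaches at 23√7/56 ≈ 1.087 m/s.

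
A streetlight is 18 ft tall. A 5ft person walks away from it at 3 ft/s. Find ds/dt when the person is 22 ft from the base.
15/13 ft/s

By similar triangles: 18/(x+s) = 5/s
Solving: s = 5x/13
ds/dt = 5/13 · dx/dt = 5/13 · 3 = 15/13 ft/s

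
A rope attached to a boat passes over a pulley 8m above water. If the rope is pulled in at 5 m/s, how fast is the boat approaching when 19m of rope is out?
95√33/99 ≈ 5.512 m/s

rope² = x² + 8²
x = √(19² - 8²) = 3√33
dx/dt = (rope/x) · d(rope)/dt = (19/(3√33)) · (-5) = -95√33/99 m/s
The boat approaches at 95√33/99 ≈ 5.512 m/s.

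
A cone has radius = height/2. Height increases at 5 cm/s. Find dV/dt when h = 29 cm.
4205π/4 cm³/s

V = (1/3)π(h/2)²h = πh³/12
dV/dt = πh²/4 · 5
At h = 29: dV/dt = 4205π/4 cm³/s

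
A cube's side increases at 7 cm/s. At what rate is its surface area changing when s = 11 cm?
924 cm²/s

A = 6s²
dA/dt = 12s · ds/dt = 12·11·7 = 924 cm²/s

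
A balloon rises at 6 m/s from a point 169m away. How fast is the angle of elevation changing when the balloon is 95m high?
0.026978 rad/s

tan(θ) = y/169
sec²(θ) · dθ/dt = (1/169) · dy/dt
dθ/dt = cos²(θ)/169 · 6 = 169/(169² + 95²) · 6
dθ/dt = 0.026978 rad/s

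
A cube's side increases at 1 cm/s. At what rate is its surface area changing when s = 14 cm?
168 cm²/s

A = 6s²
dA/dt = 12s · ds/dt = 12·14·1 = 168 cm²/s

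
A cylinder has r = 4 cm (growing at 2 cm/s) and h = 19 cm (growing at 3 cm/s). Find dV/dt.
352π cm³/s

V = πr²h
dV/dt = 2πrh·dr/dt + πr²·dh/dt
= 2π(4)(19)(2) + π(4)²(3)
= 352π cm³/s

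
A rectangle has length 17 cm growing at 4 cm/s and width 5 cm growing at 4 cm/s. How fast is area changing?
88 cm²/s

A = lw
dA/dt = w·dl/dt + l·dw/dt = 5·4 + 17·4 = 88 cm²/s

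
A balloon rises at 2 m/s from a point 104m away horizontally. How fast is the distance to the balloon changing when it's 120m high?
15√394/197 ≈ 1.511 m/s

z² = 104² + y²
z = √(104² + 120²) = 8√394
dz/dt = y/z · dy/dt = 120/(8√394) · 2 = 15√394/197 ≈ 1.511 m/s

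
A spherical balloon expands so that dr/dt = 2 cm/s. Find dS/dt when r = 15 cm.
240π cm²/s

S = 4πr²
dS/dt = dS/dr · dr/dt = 8πr · 2
At r = 15: dS/dt = 240π cm²/s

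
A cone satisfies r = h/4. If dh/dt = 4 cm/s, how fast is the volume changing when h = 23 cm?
529π/4 cm³/s

V = (1/3)π(h/4)²h = πh³/48
dV/dt = πh²/16 · 4
At h = 23: dV/dt = 529π/4 cm³/s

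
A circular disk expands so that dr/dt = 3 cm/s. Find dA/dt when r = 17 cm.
102π cm²/s

A = πr²
dA/dt = 2πr · dr/dt = 2π(17)(3) = 102π cm²/s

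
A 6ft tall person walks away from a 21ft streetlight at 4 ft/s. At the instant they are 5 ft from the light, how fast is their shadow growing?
8/5 ft/s

By similar triangles: 21/(x+s) = 6/s
Solving: s = 6x/15
ds/dt = 6/15 · dx/dt = 2/5 · 4 = 8/5 ft/s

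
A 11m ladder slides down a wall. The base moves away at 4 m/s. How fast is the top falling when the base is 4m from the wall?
16√105/105 ≈ 1.561 m/s

x² + y² = 11²
2x·dx/dt + 2y·dy/dt = 0
dy/dt = -x/y · dx/dt = -4/√105 · 4 = -16√105/105 m/s
The top is descending at 16√105/105 ≈ 1.561 m/s.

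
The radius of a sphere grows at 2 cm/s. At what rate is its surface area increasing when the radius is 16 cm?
256π cm²/s

S = 4πr²
dS/dt = dS/dr · dr/dt = 8πr · 2
At r = 16: dS/dt = 256π cm²/s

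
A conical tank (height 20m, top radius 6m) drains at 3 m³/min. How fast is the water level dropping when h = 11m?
100/(363π) ≈ 0.08769 m/min

r/h = 6/20, so r = (3/10)h
V = (1/3)πr²h = (1/3)π((3/10)h)²h = (3/100)πh³
dV/dh = (9/100)πh²
dh/dt = (dV/dt)/(dV/dh) = -3/((9/100)π·11²) = -100/(363π) m/min
The level is dropping at 100/(363π) ≈ 0.08769 m/min.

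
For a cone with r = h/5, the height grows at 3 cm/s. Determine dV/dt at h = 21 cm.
1323π/25 cm³/s

V = (1/3)π(h/5)²h = πh³/75
dV/dt = πh²/25 · 3
At h = 21: dV/dt = 1323π/25 cm³/s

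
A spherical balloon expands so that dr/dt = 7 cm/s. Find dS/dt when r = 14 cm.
784π cm²/s

S = 4πr²
dS/dt = dS/dr · dr/dt = 8πr · 7
At r = 14: dS/dt = 784π cm²/s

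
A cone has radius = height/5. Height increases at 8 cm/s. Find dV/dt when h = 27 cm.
5832π/25 cm³/s

V = (1/3)π(h/5)²h = πh³/75
dV/dt = πh²/25 · 8
At h = 27: dV/dt = 5832π/25 cm³/s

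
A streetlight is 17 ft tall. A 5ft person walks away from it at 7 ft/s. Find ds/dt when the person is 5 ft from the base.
35/12 ft/s

By similar triangles: 17/(x+s) = 5/s
Solving: s = 5x/12
ds/dt = 5/12 · dx/dt = 5/12 · 7 = 35/12 ft/s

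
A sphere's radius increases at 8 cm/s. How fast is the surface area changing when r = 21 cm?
1344π cm²/s

S = 4πr²
dS/dt = dS/dr · dr/dt = 8πr · 8
At r = 21: dS/dt = 1344π cm²/s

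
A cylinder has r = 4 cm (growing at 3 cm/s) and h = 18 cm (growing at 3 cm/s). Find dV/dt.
480π cm³/s

V = πr²h
dV/dt = 2πrh·dr/dt + πr²·dh/dt
= 2π(4)(18)(3) + π(4)²(3)
= 480π cm³/s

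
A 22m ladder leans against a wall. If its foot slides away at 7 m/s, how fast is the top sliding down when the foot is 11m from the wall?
7√3/3 ≈ 4.041 m/s

x² + y² = 22²
2x·dx/dt + 2y·dy/dt = 0
dy/dt = -x/y · dx/dt = -11/(11√3) · 7 = -7√3/3 m/s
The top is descending at 7√3/3 ≈ 4.041 m/s.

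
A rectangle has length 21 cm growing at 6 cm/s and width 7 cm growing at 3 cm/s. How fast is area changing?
105 cm²/s

A = lw
dA/dt = w·dl/dt + l·dw/dt = 7·6 + 21·3 = 105 cm²/s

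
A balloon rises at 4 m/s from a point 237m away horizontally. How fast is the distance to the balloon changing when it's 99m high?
66√7330/3665 ≈ 1.542 m/s

z² = 237² + y²
z = √(237² + 99²) = 3√7330
dz/dt = y/z · dy/dt = 99/(3√7330) · 4 = 66√7330/3665 ≈ 1.542 m/s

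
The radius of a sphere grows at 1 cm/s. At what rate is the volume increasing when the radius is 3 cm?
36π cm³/s

V = (4/3)πr³
dV/dt = dV/dr · dr/dt = 4πr² · 1
At r = 3: dV/dt = 36π cm³/s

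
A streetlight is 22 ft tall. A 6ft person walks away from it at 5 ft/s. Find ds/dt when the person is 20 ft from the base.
15/8 ft/s

By similar triangles: 22/(x+s) = 6/s
Solving: s = 6x/16
ds/dt = 6/16 · dx/dt = 3/8 · 5 = 15/8 ft/s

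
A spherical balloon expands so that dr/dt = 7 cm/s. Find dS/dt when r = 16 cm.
896π cm²/s

S = 4πr²
dS/dt = dS/dr · dr/dt = 8πr · 7
At r = 16: dS/dt = 896π cm²/s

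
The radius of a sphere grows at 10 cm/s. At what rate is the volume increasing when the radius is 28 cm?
31360π cm³/s

V = (4/3)πr³
dV/dt = dV/dr · dr/dt = 4πr² · 10
At r = 28: dV/dt = 31360π cm³/s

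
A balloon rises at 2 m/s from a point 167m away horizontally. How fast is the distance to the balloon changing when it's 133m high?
133√45578/22789 ≈ 1.246 m/s

z² = 167² + y²
z = √(167² + 133²) = √45578
dz/dt = y/z · dy/dt = 133/√45578 · 2 = 133√45578/22789 ≈ 1.246 m/s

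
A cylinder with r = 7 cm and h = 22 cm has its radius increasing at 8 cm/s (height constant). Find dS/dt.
576π cm²/s

S = 2πrh + 2πr² (lateral + bases)
dS/dt = (2πh + 4πr)·dr/dt = (2π·22 + 4π·7)·8
= 576π cm²/s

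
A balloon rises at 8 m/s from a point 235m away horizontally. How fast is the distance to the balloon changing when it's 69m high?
276√59986/29993 ≈ 2.254 m/s

z² = 235² + y²
z = √(235² + 69²) = √59986
dz/dt = y/z · dy/dt = 69/√59986 · 8 = 276√59986/29993 ≈ 2.254 m/s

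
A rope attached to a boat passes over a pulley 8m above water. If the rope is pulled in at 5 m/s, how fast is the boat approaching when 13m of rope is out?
13√105/21 ≈ 6.343 m/s

rope² = x² + 8²
x = √(13² - 8²) = √105
dx/dt = (rope/x) · d(rope)/dt = (13/√105) · (-5) = -13√105/21 m/s
The boat approaches at 13√105/21 ≈ 6.343 m/s.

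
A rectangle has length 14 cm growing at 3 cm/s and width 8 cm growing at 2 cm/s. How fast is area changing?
52 cm²/s

A = lw
dA/dt = w·dl/dt + l·dw/dt = 8·3 + 14·2 = 52 cm²/s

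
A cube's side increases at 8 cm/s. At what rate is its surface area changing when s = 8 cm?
768 cm²/s

A = 6s²
dA/dt = 12s · ds/dt = 12·8·8 = 768 cm²/s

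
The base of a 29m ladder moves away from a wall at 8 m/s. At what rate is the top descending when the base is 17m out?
34√138/69 ≈ 5.789 m/s

x² + y² = 29²
2x·dx/dt + 2y·dy/dt = 0
dy/dt = -x/y · dx/dt = -17/(2√138) · 8 = -34√138/69 m/s
The top is descending at 34√138/69 ≈ 5.789 m/s.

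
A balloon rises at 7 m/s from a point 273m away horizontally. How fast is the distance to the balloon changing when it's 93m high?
217√9242/9242 ≈ 2.257 m/s

z² = 273² + y²
z = √(273² + 93²) = 3√9242
dz/dt = y/z · dy/dt = 93/(3√9242) · 7 = 217√9242/9242 ≈ 2.257 m/s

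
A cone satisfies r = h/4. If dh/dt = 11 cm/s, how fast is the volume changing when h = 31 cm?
10571π/16 cm³/s

V = (1/3)π(h/4)²h = πh³/48
dV/dt = πh²/16 · 11
At h = 31: dV/dt = 10571π/16 cm³/s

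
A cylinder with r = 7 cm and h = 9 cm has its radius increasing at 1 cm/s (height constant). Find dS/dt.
46π cm²/s

S = 2πrh + 2πr² (lateral + bases)
dS/dt = (2πh + 4πr)·dr/dt = (2π·9 + 4π·7)·1
= 46π cm²/s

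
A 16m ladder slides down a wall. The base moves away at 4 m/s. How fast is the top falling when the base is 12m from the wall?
12√7/7 ≈ 4.536 m/s

x² + y² = 16²
2x·dx/dt + 2y·dy/dt = 0
dy/dt = -x/y · dx/dt = -12/(4√7) · 4 = -12√7/7 m/s
The top is descending at 12√7/7 ≈ 4.536 m/s.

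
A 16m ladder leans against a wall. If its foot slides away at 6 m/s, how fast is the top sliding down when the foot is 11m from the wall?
22√15/15 ≈ 5.68 m/s

x² + y² = 16²
2x·dx/dt + 2y·dy/dt = 0
dy/dt = -x/y · dx/dt = -11/(3√15) · 6 = -22√15/15 m/s
The top is descending at 22√15/15 ≈ 5.68 m/s.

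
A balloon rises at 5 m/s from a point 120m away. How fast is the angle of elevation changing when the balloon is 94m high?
0.025822 rad/s

tan(θ) = y/120
sec²(θ) · dθ/dt = (1/120) · dy/dt
dθ/dt = cos²(θ)/120 · 5 = 120/(120² + 94²) · 5
dθ/dt = 0.025822 rad/s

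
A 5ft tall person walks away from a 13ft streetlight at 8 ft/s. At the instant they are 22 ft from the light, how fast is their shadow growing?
5 ft/s

By similar triangles: 13/(x+s) = 5/s
Solving: s = 5x/8
ds/dt = 5/8 · dx/dt = 5/8 · 8 = 5 ft/s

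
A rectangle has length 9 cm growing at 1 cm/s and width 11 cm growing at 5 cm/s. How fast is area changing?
56 cm²/s

A = lw
dA/dt = w·dl/dt + l·dw/dt = 11·1 + 9·5 = 56 cm²/s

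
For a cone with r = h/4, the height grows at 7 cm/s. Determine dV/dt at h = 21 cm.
3087π/16 cm³/s

V = (1/3)π(h/4)²h = πh³/48
dV/dt = πh²/16 · 7
At h = 21: dV/dt = 3087π/16 cm³/s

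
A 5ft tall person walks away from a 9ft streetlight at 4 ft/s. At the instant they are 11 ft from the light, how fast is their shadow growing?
5 ft/s

By similar triangles: 9/(x+s) = 5/s
Solving: s = 5x/4
ds/dt = 5/4 · dx/dt = 5/4 · 4 = 5 ft/s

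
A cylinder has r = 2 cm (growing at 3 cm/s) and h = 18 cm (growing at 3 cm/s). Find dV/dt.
228π cm³/s

V = πr²h
dV/dt = 2πrh·dr/dt + πr²·dh/dt
= 2π(2)(18)(3) + π(2)²(3)
= 228π cm³/s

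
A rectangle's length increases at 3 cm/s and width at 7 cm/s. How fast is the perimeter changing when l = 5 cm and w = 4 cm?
20 cm/s

P = 2(l + w)
dP/dt = 2(dl/dt + dw/dt) = 2(3 + 7) = 20 cm/s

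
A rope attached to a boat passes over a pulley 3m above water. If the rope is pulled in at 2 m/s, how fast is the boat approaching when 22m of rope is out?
44√19/95 ≈ 2.019 m/s

rope² = x² + 3²
x = √(22² - 3²) = 5√19
dx/dt = (rope/x) · d(rope)/dt = (22/(5√19)) · (-2) = -44√19/95 m/s
The boat approaches at 44√19/95 ≈ 2.019 m/s.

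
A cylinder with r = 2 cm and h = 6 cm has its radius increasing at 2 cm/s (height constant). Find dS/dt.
40π cm²/s

S = 2πrh + 2πr² (lateral + bases)
dS/dt = (2πh + 4πr)·dr/dt = (2π·6 + 4π·2)·2
= 40π cm²/s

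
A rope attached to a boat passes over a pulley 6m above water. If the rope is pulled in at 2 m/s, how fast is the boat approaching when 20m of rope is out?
20√91/91 ≈ 2.097 m/s

rope² = x² + 6²
x = √(20² - 6²) = 2√91
dx/dt = (rope/x) · d(rope)/dt = (20/(2√91)) · (-2) = -20√91/91 m/s
The boat approaches at 20√91/91 ≈ 2.097 m/s.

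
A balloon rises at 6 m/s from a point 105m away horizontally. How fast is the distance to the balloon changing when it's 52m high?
312√13729/13729 ≈ 2.663 m/s

z² = 105² + y²
z = √(105² + 52²) = √13729
dz/dt = y/z · dy/dt = 52/√13729 · 6 = 312√13729/13729 ≈ 2.663 m/s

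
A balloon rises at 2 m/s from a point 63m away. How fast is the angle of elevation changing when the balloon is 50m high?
0.019478 rad/s

tan(θ) = y/63
sec²(θ) · dθ/dt = (1/63) · dy/dt
dθ/dt = cos²(θ)/63 · 2 = 63/(63² + 50²) · 2
dθ/dt = 0.019478 rad/s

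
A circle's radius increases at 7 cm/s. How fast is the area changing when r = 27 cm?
378π cm²/s

A = πr²
dA/dt = 2πr · dr/dt = 2π(27)(7) = 378π cm²/s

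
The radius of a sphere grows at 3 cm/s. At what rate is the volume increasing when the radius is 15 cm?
2700π cm³/s

V = (4/3)πr³
dV/dt = dV/dr · dr/dt = 4πr² · 3
At r = 15: dV/dt = 2700π cm³/s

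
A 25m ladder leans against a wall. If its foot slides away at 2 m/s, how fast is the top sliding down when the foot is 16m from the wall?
32√41/123 ≈ 1.666 m/s

x² + y² = 25²
2x·dx/dt + 2y·dy/dt = 0
dy/dt = -x/y · dx/dt = -16/(3√41) · 2 = -32√41/123 m/s
The top is descending at 32√41/123 ≈ 1.666 m/s.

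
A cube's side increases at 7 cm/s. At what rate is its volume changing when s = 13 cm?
3549 cm³/s

V = s³
dV/dt = 3s² · ds/dt = 3·13²·7 = 3549 cm³/s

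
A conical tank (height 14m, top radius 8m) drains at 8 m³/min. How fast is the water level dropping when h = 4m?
49/(32π) ≈ 0.4874 m/min

r/h = 8/14, so r = (4/7)h
V = (1/3)πr²h = (1/3)π((4/7)h)²h = (16/147)πh³
dV/dh = (16/49)πh²
dh/dt = (dV/dt)/(dV/dh) = -8/((16/49)π·4²) = -49/(32π) m/min
The level is dropping at 49/(32π) ≈ 0.4874 m/min.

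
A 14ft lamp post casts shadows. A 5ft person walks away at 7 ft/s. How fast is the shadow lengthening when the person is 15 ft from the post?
35/9 ft/s

By similar triangles: 14/(x+s) = 5/s
Solving: s = 5x/9
ds/dt = 5/9 · dx/dt = 5/9 · 7 = 35/9 ft/s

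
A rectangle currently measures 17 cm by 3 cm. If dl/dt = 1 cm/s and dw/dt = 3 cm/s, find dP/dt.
8 cm/s

P = 2(l + w)
dP/dt = 2(dl/dt + dw/dt) = 2(1 + 3) = 8 cm/s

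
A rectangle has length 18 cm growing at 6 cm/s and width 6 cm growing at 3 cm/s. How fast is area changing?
90 cm²/s

A = lw
dA/dt = w·dl/dt + l·dw/dt = 6·6 + 18·3 = 90 cm²/s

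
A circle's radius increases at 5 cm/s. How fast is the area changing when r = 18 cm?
180π cm²/s

A = πr²
dA/dt = 2πr · dr/dt = 2π(18)(5) = 180π cm²/s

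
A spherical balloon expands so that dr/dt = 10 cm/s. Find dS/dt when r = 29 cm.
2320π cm²/s

S = 4πr²
dS/dt = dS/dr · dr/dt = 8πr · 10
At r = 29: dS/dt = 2320π cm²/s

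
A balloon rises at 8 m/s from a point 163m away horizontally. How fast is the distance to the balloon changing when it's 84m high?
672√1345/6725 ≈ 3.665 m/s

z² = 163² + y²
z = √(163² + 84²) = 5√1345
dz/dt = y/z · dy/dt = 84/(5√1345) · 8 = 672√1345/6725 ≈ 3.665 m/s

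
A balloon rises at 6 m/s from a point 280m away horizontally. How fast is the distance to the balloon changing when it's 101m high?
606√88601/88601 ≈ 2.036 m/s

z² = 280² + y²
z = √(280² + 101²) = √88601
dz/dt = y/z · dy/dt = 101/√88601 · 6 = 606√88601/88601 ≈ 2.036 m/s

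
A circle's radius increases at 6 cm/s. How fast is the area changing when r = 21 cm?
252π cm²/s

A = πr²
dA/dt = 2πr · dr/dt = 2π(21)(6) = 252π cm²/s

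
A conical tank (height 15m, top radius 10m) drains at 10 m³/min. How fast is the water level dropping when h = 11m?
45/(242π) ≈ 0.05919 m/min

r/h = 10/15, so r = (2/3)h
V = (1/3)πr²h = (1/3)π((2/3)h)²h = (4/27)πh³
dV/dh = (4/9)πh²
dh/dt = (dV/dt)/(dV/dh) = -10/((4/9)π·11²) = -45/(242π) m/min
The level is dropping at 45/(242π) ≈ 0.05919 m/min.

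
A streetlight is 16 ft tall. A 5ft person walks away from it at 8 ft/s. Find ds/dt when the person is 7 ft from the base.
40/11 ft/s

By similar triangles: 16/(x+s) = 5/s
Solving: s = 5x/11
ds/dt = 5/11 · dx/dt = 5/11 · 8 = 40/11 ft/s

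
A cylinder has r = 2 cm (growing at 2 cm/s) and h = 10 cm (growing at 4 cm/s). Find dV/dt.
96π cm³/s

V = πr²h
dV/dt = 2πrh·dr/dt + πr²·dh/dt
= 2π(2)(10)(2) + π(2)²(4)
= 96π cm³/s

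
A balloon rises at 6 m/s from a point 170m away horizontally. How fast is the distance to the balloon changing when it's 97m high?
582√38309/38309 ≈ 2.974 m/s

z² = 170² + y²
z = √(170² + 97²) = √38309
dz/dt = y/z · dy/dt = 97/√38309 · 6 = 582√38309/38309 ≈ 2.974 m/s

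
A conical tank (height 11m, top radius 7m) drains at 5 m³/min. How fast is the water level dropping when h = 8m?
605/(3136π) ≈ 0.06141 m/min

r/h = 7/11, so r = (7/11)h
V = (1/3)πr²h = (1/3)π((7/11)h)²h = (49/363)πh³
dV/dh = (49/121)πh²
dh/dt = (dV/dt)/(dV/dh) = -5/((49/121)π·8²) = -605/(3136π) m/min
The level is dropping at 605/(3136π) ≈ 0.06141 m/min.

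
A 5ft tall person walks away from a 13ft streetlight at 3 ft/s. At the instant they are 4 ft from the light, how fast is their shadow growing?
15/8 ft/s

By similar triangles: 13/(x+s) = 5/s
Solving: s = 5x/8
ds/dt = 5/8 · dx/dt = 5/8 · 3 = 15/8 ft/s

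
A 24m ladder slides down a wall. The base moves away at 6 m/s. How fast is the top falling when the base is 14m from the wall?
42√95/95 ≈ 4.309 m/s

x² + y² = 24²
2x·dx/dt + 2y·dy/dt = 0
dy/dt = -x/y · dx/dt = -14/(2√95) · 6 = -42√95/95 m/s
The top is descending at 42√95/95 ≈ 4.309 m/s.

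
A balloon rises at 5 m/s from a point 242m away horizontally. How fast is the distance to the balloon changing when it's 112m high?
280√17777/17777 ≈ 2.1 m/s

z² = 242² + y²
z = √(242² + 112²) = 2√17777
dz/dt = y/z · dy/dt = 112/(2√17777) · 5 = 280√17777/17777 ≈ 2.1 m/s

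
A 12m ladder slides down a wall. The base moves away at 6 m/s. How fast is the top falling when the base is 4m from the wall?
3√2/2 ≈ 2.121 m/s

x² + y² = 12²
2x·dx/dt + 2y·dy/dt = 0
dy/dt = -x/y · dx/dt = -4/(8√2) · 6 = -3√2/2 m/s
The top is descending at 3√2/2 ≈ 2.121 m/s.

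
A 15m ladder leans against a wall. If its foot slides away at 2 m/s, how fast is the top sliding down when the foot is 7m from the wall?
7√11/22 ≈ 1.055 m/s

x² + y² = 15²
2x·dx/dt + 2y·dy/dt = 0
dy/dt = -x/y · dx/dt = -7/(4√11) · 2 = -7√11/22 m/s
The top is descending at 7√11/22 ≈ 1.055 m/s.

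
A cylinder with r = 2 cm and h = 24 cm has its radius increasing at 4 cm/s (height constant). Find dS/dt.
224π cm²/s

S = 2πrh + 2πr² (lateral + bases)
dS/dt = (2πh + 4πr)·dr/dt = (2π·24 + 4π·2)·4
= 224π cm²/s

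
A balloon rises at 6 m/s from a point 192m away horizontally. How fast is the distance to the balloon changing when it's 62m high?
186√10177/10177 ≈ 1.844 m/s

z² = 192² + y²
z = √(192² + 62²) = 2√10177
dz/dt = y/z · dy/dt = 62/(2√10177) · 6 = 186√10177/10177 ≈ 1.844 m/s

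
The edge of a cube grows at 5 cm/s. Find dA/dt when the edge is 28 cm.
1680 cm²/s

A = 6s²
dA/dt = 12s · ds/dt = 12·28·5 = 1680 cm²/s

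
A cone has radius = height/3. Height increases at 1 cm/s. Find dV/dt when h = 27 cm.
81π cm³/s

V = (1/3)π(h/3)²h = πh³/27
dV/dt = πh²/9 · 1
At h = 27: dV/dt = 81π cm³/s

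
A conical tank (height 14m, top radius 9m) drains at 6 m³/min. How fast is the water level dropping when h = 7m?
8/(27π) ≈ 0.09431 m/min

r/h = 9/14, so r = (9/14)h
V = (1/3)πr²h = (1/3)π((9/14)h)²h = (27/196)πh³
dV/dh = (81/196)πh²
dh/dt = (dV/dt)/(dV/dh) = -6/((81/196)π·7²) = -8/(27π) m/min
The level is dropping at 8/(27π) ≈ 0.09431 m/min.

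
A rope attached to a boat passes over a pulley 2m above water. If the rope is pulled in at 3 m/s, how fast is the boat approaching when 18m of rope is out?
27√5/20 ≈ 3.019 m/s

rope² = x² + 2²
x = √(18² - 2²) = 8√5
dx/dt = (rope/x) · d(rope)/dt = (18/(8√5)) · (-3) = -27√5/20 m/s
The boat approaches at 27√5/20 ≈ 3.019 m/s.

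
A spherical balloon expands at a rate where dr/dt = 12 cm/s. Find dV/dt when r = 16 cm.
12288π cm³/s

V = (4/3)πr³
dV/dt = dV/dr · dr/dt = 4πr² · 12
At r = 16: dV/dt = 12288π cm³/s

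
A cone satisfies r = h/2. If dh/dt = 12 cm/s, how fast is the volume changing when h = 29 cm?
2523π cm³/s

V = (1/3)π(h/2)²h = πh³/12
dV/dt = πh²/4 · 12
At h = 29: dV/dt = 2523π cm³/s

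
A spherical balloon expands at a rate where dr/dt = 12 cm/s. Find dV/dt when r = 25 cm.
30000π cm³/s

V = (4/3)πr³
dV/dt = dV/dr · dr/dt = 4πr² · 12
At r = 25: dV/dt = 30000π cm³/s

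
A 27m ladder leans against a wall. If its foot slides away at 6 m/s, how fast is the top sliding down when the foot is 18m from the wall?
12√5/5 ≈ 5.367 m/s

x² + y² = 27²
2x·dx/dt + 2y·dy/dt = 0
dy/dt = -x/y · dx/dt = -18/(9√5) · 6 = -12√5/5 m/s
The top is descending at 12√5/5 ≈ 5.367 m/s.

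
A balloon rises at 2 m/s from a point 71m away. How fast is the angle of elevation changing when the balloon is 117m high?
0.007581 rad/s

tan(θ) = y/71
sec²(θ) · dθ/dt = (1/71) · dy/dt
dθ/dt = cos²(θ)/71 · 2 = 71/(71² + 117²) · 2
dθ/dt = 0.007581 rad/s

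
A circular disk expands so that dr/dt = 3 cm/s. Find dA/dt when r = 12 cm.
72π cm²/s

A = πr²
dA/dt = 2πr · dr/dt = 2π(12)(3) = 72π cm²/s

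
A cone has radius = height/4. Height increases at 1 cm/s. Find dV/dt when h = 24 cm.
36π cm³/s

V = (1/3)π(h/4)²h = πh³/48
dV/dt = πh²/16 · 1
At h = 24: dV/dt = 36π cm³/s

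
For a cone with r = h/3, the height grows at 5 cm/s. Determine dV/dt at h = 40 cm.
8000π/9 cm³/s

V = (1/3)π(h/3)²h = πh³/27
dV/dt = πh²/9 · 5
At h = 40: dV/dt = 8000π/9 cm³/s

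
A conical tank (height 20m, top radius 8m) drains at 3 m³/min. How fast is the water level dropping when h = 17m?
75/(1156π) ≈ 0.02065 m/min

r/h = 8/20, so r = (2/5)h
V = (1/3)πr²h = (1/3)π((2/5)h)²h = (4/75)πh³
dV/dh = (4/25)πh²
dh/dt = (dV/dt)/(dV/dh) = -3/((4/25)π·17²) = -75/(1156π) m/min
The level is dropping at 75/(1156π) ≈ 0.02065 m/min.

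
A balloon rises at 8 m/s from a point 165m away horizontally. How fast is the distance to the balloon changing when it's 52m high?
416/173 ≈ 2.405 m/s

z² = 165² + y²
z = √(165² + 52²) = 173
dz/dt = y/z · dy/dt = 52/173 · 8 = 416/173 ≈ 2.405 m/s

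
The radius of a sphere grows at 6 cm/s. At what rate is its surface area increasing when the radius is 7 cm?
336π cm²/s

S = 4πr²
dS/dt = dS/dr · dr/dt = 8πr · 6
At r = 7: dS/dt = 336π cm²/s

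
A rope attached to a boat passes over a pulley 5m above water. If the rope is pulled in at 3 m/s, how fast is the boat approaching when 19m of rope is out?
19√21/28 ≈ 3.11 m/s

rope² = x² + 5²
x = √(19² - 5²) = 4√21
dx/dt = (rope/x) · d(rope)/dt = (19/(4√21)) · (-3) = -19√21/28 m/s
The boat approaches at 19√21/28 ≈ 3.11 m/s.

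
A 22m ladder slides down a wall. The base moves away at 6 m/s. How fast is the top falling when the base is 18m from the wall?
27√10/10 ≈ 8.538 m/s

x² + y² = 22²
2x·dx/dt + 2y·dy/dt = 0
dy/dt = -x/y · dx/dt = -18/(4√10) · 6 = -27√10/10 m/s
The top is descending at 27√10/10 ≈ 8.538 m/s.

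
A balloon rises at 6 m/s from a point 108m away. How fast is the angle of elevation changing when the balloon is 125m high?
0.023746 rad/s

tan(θ) = y/108
sec²(θ) · dθ/dt = (1/108) · dy/dt
dθ/dt = cos²(θ)/108 · 6 = 108/(108² + 125²) · 6
dθ/dt = 0.023746 rad/s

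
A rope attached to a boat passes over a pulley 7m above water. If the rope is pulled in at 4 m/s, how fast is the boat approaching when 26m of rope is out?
104√627/627 ≈ 4.153 m/s

rope² = x² + 7²
x = √(26² - 7²) = √627
dx/dt = (rope/x) · d(rope)/dt = (26/√627) · (-4) = -104√627/627 m/s
The boat approaches at 104√627/627 ≈ 4.153 m/s.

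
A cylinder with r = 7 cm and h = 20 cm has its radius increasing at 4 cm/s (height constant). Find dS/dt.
272π cm²/s

S = 2πrh + 2πr² (lateral + bases)
dS/dt = (2πh + 4πr)·dr/dt = (2π·20 + 4π·7)·4
= 272π cm²/s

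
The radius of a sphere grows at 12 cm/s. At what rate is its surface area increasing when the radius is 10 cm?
960π cm²/s

S = 4πr²
dS/dt = dS/dr · dr/dt = 8πr · 12
At r = 10: dS/dt = 960π cm²/s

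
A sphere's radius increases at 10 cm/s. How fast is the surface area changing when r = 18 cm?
1440π cm²/s

S = 4πr²
dS/dt = dS/dr · dr/dt = 8πr · 10
At r = 18: dS/dt = 1440π cm²/s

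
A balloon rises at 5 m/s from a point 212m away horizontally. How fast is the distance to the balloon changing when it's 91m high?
91√2129/2129 ≈ 1.972 m/s

z² = 212² + y²
z = √(212² + 91²) = 5√2129
dz/dt = y/z · dy/dt = 91/(5√2129) · 5 = 91√2129/2129 ≈ 1.972 m/s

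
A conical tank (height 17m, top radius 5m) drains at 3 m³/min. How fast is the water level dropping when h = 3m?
289/(75π) ≈ 1.227 m/min

r/h = 5/17, so r = (5/17)h
V = (1/3)πr²h = (1/3)π((5/17)h)²h = (25/867)πh³
dV/dh = (25/289)πh²
dh/dt = (dV/dt)/(dV/dh) = -3/((25/289)π·3²) = -289/(75π) m/min
The level is dropping at 289/(75π) ≈ 1.227 m/min.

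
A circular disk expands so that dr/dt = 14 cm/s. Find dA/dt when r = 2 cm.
56π cm²/s

A = πr²
dA/dt = 2πr · dr/dt = 2π(2)(14) = 56π cm²/s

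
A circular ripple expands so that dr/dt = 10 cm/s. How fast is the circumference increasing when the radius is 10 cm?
20π cm/s

C = 2πr
dC/dt = 2π · dr/dt = 2π · 10 = 20π cm/s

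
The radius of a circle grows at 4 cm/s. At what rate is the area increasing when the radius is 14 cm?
112π cm²/s

A = πr²
dA/dt = 2πr · dr/dt = 2π(14)(4) = 112π cm²/s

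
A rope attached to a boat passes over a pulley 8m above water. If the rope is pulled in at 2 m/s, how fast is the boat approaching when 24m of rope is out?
3√2/2 ≈ 2.121 m/s

rope² = x² + 8²
x = √(24² - 8²) = 16√2
dx/dt = (rope/x) · d(rope)/dt = (24/(16√2)) · (-2) = -3√2/2 m/s
The boat approaches at 3√2/2 ≈ 2.121 m/s.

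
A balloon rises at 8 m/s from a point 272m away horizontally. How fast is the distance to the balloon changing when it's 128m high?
64√353/353 ≈ 3.406 m/s

z² = 272² + y²
z = √(272² + 128²) = 16√353
dz/dt = y/z · dy/dt = 128/(16√353) · 8 = 64√353/353 ≈ 3.406 m/s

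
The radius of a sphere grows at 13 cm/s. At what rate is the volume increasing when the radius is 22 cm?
25168π cm³/s

V = (4/3)πr³
dV/dt = dV/dr · dr/dt = 4πr² · 13
At r = 22: dV/dt = 25168π cm³/s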